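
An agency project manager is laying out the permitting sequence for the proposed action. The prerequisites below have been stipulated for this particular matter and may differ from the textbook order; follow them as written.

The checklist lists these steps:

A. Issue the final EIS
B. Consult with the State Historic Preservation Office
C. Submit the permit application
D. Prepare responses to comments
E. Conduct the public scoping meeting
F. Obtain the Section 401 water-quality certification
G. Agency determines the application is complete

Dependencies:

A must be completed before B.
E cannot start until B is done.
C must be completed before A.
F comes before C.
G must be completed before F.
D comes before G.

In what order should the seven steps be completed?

D, G, F, C, A, B, E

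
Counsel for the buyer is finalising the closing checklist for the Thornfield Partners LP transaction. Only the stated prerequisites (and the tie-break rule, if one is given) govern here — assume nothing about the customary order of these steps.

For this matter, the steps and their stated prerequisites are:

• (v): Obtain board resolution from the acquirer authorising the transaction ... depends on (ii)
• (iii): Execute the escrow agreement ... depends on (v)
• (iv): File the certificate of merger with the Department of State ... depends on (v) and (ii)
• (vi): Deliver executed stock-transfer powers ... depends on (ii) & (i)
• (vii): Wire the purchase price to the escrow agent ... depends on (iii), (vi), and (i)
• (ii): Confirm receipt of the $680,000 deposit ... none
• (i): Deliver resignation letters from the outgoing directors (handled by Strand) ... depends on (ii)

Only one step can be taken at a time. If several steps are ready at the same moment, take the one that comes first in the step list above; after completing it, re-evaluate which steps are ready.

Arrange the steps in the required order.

Only (ii) has no prerequisites, so it is first.
(v) and (i) are both available; (v) is listed earlier → (v).
(iii) and (iv) now also ready, so the ready set is {(iii), (iv), (i)}; (iii) is listed earlier → (iii).
Now (iv) and (i) have their prerequisites met. (iv) is listed earlier, so (iv) next.
(i) needed (ii), now all done → (i).
Next only (vi) has its prerequisites met → (vi).
(vii) needed (iii), (vi) and (i), now all done → (vii).

(ii), (v), (iii), (iv), (i), (vi), (vii)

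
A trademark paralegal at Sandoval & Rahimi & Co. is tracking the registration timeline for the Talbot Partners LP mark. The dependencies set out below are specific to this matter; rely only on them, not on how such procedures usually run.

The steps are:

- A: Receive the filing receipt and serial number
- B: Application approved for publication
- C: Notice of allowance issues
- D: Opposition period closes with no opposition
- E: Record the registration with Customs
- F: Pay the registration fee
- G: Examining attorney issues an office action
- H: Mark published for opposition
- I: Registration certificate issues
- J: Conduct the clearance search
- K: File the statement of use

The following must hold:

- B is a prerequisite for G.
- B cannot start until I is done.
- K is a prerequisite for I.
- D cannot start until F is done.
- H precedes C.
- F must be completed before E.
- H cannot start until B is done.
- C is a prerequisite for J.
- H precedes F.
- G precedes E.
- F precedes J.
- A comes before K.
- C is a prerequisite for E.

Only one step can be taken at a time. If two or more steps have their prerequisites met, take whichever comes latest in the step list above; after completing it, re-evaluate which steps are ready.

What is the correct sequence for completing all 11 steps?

A → K → I → B → H → G → F → D → C → J → E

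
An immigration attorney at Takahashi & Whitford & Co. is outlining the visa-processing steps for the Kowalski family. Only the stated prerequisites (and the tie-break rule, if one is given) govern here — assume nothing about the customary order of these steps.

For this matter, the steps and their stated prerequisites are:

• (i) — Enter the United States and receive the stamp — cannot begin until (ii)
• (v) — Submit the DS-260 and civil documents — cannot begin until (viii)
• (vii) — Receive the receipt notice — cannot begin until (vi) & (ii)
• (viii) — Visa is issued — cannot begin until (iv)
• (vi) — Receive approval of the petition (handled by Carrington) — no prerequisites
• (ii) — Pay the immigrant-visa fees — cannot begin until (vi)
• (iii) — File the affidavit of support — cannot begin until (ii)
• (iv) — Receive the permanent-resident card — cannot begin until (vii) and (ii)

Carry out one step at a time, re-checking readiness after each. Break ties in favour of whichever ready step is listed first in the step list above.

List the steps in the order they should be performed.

(vi), (ii), (i), (vii), (iii), (iv), (viii), (v)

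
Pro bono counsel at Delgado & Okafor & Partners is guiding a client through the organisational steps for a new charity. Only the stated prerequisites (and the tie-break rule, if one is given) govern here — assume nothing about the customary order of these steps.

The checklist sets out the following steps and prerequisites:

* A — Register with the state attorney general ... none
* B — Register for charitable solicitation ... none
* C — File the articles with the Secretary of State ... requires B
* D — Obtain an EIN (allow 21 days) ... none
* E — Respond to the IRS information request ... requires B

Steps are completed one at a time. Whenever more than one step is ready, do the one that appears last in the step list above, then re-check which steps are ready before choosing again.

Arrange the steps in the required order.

D, B, E, C, A

D, B and A have no prerequisites; D is listed later, so D is first.
Ready: B and A. B is listed later → B.
E and C now also ready, so the ready set is {E, C, A}; E is listed later → E.
Ready: C and A. C is listed later → C.
A is the only step now ready → A.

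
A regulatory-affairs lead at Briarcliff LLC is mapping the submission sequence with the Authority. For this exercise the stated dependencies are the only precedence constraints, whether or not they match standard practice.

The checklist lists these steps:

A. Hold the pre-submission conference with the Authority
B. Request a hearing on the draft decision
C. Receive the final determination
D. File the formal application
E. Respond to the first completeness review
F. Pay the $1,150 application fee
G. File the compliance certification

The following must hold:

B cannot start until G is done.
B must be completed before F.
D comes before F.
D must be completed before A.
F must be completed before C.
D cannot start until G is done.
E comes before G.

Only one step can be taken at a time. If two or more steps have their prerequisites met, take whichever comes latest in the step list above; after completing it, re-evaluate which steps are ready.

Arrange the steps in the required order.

E → G → D → B → F → C → A

Only E has no prerequisites, so it is first.
That leaves G as the only ready step → G.
Ready: D and B. D is listed later → D.
A now also ready, so the ready set is {B, A}; B is listed later → B.
F now also ready, so the ready set is {F, A}; F is listed later → F.
C now also ready, so the ready set is {C, A}; C is listed later → C.
A needed D, now all done → A.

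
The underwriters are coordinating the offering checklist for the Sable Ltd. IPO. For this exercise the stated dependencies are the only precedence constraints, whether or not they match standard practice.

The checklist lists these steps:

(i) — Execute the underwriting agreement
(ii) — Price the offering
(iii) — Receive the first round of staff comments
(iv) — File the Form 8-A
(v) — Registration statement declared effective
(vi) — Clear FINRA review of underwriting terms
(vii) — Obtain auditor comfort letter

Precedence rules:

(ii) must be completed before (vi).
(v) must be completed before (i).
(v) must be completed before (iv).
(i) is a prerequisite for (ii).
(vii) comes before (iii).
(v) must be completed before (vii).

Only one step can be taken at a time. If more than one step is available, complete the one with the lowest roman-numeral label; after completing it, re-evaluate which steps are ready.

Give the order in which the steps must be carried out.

(v), (i), (ii), (iv), (vi), (vii), (iii)

(v) is the only step with nothing outstanding, so it goes first.
Ready: (i), (iv) and (vii). (i) has the earlier label → (i).
(ii) now also ready, so the ready set is {(ii), (iv), (vii)}; (ii) has the earlier label → (ii).
(iv), (vi) and (vii) are all available; (iv) has the earlier label → (iv).
(vi) and (vii) are both available; (vi) has the earlier label → (vi).
(vii) needed (v), now all done → (vii).
(iii) needed (vii), now all done → (iii).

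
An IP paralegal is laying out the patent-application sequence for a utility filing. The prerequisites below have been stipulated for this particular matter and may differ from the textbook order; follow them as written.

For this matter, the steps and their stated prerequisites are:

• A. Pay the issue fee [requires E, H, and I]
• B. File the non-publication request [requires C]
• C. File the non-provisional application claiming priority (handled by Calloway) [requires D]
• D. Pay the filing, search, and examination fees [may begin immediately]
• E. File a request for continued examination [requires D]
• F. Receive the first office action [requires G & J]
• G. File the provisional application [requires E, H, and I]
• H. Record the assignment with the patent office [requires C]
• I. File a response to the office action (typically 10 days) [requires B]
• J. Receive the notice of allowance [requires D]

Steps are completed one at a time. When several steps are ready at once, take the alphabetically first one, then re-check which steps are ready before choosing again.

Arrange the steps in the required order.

D → C → B → E → H → I → A → G → J → F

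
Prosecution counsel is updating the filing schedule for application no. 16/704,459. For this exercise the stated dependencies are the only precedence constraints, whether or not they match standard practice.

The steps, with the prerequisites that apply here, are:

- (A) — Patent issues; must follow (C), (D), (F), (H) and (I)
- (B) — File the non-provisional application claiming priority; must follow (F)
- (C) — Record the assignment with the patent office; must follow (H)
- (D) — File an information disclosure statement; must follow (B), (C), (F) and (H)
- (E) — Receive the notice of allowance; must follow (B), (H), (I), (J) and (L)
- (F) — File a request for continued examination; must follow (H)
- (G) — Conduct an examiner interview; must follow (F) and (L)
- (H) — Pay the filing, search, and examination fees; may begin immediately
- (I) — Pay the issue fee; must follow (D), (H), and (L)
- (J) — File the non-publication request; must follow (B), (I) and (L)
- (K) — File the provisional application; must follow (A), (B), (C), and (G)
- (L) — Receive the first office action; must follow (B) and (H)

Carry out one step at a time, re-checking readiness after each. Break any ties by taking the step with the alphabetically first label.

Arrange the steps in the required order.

(H) → (C) → (F) → (B) → (D) → (L) → (G) → (I) → (A) → (J) → (E) → (K)

(H) has no prerequisites → (H) first.
Now (C) and (F) have their prerequisites met. (C) has the earlier label, so (C) next.
(F) needed (H), now all done → (F).
(B) needed (F), now all done → (B).
(D) and (L) are both available; (D) has the earlier label → (D).
(L) needed (B) and (H), now all done → (L).
Ready: (G) and (I). (G) has the earlier label → (G).
That leaves (I) as the only ready step → (I).
Ready: (A) and (J). (A) has the earlier label → (A).
Now (J) and (K) have their prerequisites met. (J) has the earlier label, so (J) next.
(E) now also ready, so the ready set is {(E), (K)}; (E) has the earlier label → (E).
(K) is the only step now ready → (K).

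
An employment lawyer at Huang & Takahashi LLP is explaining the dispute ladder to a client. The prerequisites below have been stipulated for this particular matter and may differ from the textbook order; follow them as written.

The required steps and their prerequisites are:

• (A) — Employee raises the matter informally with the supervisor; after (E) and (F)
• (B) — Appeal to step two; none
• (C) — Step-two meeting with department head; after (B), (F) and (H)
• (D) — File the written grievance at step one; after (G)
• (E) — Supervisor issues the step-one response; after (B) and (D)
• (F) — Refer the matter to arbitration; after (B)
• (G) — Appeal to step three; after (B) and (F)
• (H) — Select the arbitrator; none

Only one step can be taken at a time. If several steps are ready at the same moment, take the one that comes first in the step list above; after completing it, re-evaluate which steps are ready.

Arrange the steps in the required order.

(B) and (H) have no prerequisites; (B) is listed earlier, so (B) is first.
(F) now also ready, so the ready set is {(F), (H)}; (F) is listed earlier → (F).
(G) now also ready, so the ready set is {(G), (H)}; (G) is listed earlier → (G).
(D) and (H) are both available; (D) is listed earlier → (D).
(E) now also ready, so the ready set is {(E), (H)}; (E) is listed earlier → (E).
Ready: (A) and (H). (A) is listed earlier → (A).
That leaves (H) as the only ready step → (H).
That leaves (C) as the only ready step → (C).

(B), (F), (G), (D), (E), (A), (H), (C)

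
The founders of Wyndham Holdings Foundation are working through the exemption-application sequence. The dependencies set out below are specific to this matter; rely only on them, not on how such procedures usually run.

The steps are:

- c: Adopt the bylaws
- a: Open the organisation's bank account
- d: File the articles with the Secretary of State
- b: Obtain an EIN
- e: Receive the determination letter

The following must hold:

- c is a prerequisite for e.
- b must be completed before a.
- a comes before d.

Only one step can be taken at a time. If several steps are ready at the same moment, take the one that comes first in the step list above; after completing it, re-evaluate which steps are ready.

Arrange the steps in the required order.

c b a d e

c and b have no prerequisites; c is listed earlier, so c is first.
b and e are both available; b is listed earlier → b.
Ready: a and e. a is listed earlier → a.
d now also ready, so the ready set is {d, e}; d is listed earlier → d.
That leaves e as the only ready step → e.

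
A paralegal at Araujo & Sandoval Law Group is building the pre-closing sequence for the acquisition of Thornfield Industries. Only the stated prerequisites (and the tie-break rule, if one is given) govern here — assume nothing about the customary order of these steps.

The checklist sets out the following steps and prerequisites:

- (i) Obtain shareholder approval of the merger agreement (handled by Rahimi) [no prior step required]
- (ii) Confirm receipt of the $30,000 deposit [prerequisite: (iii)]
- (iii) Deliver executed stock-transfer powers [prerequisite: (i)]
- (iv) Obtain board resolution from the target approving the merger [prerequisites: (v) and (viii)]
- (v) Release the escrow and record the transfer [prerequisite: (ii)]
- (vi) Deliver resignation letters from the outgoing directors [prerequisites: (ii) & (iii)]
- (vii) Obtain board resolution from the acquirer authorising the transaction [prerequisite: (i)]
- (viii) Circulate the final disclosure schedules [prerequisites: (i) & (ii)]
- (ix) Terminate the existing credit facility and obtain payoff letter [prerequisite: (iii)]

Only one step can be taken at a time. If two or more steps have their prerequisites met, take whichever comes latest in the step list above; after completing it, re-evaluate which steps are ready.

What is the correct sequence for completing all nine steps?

(i) (vii) (iii) (ix) (ii) (viii) (vi) (v) (iv)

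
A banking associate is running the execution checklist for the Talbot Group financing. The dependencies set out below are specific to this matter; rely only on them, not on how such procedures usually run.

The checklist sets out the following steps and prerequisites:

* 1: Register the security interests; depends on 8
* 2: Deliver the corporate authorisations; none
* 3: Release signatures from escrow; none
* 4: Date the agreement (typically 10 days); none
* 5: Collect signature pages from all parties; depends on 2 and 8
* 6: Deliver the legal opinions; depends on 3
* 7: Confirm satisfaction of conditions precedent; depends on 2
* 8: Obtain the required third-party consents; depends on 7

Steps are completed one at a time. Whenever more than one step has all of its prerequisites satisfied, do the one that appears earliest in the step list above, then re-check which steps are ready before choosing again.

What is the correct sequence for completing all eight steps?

2 → 3 → 4 → 6 → 7 → 8 → 1 → 5

Nothing is required for 2, 3 and 4. 2 is listed earlier → 2 first.
7 now also ready, so the ready set is {3, 4, 7}; 3 is listed earlier → 3.
Now 4, 6 and 7 have their prerequisites met. 4 is listed earlier, so 4 next.
6 and 7 are both available; 6 is listed earlier → 6.
7 is the only step now ready → 7.
8 is the only step now ready → 8.
1 and 5 are both available; 1 is listed earlier → 1.
5 is the only step now ready → 5.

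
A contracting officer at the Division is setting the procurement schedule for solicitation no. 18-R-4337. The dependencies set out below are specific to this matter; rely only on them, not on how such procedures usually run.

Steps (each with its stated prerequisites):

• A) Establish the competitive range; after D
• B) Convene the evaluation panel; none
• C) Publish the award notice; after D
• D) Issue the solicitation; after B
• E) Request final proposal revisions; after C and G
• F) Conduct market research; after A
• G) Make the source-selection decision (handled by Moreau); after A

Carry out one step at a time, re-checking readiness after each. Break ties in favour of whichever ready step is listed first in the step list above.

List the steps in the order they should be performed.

B → D → A → C → F → G → E

B has no prerequisites → B first.
D needed B, now all done → D.
Now A and C have their prerequisites met. A is listed earlier, so A next.
F and G now also ready, so the ready set is {C, F, G}; C is listed earlier → C.
F and G are both available; F is listed earlier → F.
G is the only step now ready → G.
That leaves E as the only ready step → E.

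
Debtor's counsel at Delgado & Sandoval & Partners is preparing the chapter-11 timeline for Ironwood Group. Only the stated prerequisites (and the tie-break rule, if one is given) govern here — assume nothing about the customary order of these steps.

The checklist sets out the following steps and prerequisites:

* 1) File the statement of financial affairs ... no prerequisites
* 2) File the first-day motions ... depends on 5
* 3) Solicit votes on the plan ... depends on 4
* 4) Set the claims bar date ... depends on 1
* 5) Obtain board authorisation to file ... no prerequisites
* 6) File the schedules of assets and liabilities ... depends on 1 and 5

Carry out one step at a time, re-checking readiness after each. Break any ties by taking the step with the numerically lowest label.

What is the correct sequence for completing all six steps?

Nothing is required for 1 and 5. 1 has the earlier label → 1 first.
4 now also ready, so the ready set is {4, 5}; 4 has the earlier label → 4.
Ready: 3 and 5. 3 has the earlier label → 3.
Next only 5 has its prerequisites met → 5.
Now 2 and 6 have their prerequisites met. 2 has the earlier label, so 2 next.
Next only 6 has its prerequisites met → 6.

1 → 4 → 3 → 5 → 2 → 6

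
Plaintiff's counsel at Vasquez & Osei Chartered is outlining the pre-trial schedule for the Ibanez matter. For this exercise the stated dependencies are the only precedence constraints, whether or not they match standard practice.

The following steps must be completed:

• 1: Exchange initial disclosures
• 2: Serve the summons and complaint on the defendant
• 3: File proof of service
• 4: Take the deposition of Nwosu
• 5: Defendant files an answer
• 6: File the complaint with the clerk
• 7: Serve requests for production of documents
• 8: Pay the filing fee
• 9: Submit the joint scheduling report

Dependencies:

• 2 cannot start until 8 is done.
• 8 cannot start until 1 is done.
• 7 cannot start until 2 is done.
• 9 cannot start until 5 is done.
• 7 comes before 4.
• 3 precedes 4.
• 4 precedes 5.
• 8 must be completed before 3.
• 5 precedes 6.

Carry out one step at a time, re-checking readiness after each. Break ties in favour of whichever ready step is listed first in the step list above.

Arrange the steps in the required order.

1, 8, 2, 3, 7, 4, 5, 6, 9

Only 1 has no prerequisites, so it is first.
8 needed 1, now all done → 8.
Ready: 2 and 3. 2 is listed earlier → 2.
Ready: 3 and 7. 3 is listed earlier → 3.
Next only 7 has its prerequisites met → 7.
4 is the only step now ready → 4.
5 needed 4, now all done → 5.
Ready: 6 and 9. 6 is listed earlier → 6.
That leaves 9 as the only ready step → 9.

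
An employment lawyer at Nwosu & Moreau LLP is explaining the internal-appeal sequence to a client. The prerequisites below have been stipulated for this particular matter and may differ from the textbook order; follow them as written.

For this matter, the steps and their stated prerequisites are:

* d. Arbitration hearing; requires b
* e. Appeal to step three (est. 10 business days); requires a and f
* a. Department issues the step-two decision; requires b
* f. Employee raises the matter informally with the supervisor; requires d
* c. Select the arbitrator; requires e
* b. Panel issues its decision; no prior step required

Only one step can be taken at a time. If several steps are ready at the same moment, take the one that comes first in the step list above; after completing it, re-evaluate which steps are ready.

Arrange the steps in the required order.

b, d, a, f, e, c

b is the only step with nothing outstanding, so it goes first.
d and a are both available; d is listed earlier → d.
Ready: a and f. a is listed earlier → a.
That leaves f as the only ready step → f.
e needed a and f, now all done → e.
c is the only step now ready → c.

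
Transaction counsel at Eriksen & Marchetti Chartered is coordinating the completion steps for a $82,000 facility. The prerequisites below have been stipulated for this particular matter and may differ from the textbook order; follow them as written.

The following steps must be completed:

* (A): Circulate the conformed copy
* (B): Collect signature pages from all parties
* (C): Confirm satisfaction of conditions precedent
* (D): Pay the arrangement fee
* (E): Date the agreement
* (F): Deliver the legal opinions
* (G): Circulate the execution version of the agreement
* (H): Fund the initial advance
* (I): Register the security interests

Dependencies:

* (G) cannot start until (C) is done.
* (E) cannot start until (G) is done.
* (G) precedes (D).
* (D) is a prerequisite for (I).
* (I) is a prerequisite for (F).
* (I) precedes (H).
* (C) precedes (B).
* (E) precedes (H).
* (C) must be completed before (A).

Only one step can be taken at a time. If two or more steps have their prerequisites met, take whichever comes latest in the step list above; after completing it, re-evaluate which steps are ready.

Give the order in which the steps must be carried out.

(C) → (G) → (E) → (D) → (I) → (H) → (F) → (B) → (A)

(C) is the only step with nothing outstanding, so it goes first.
Ready: (G), (B) and (A). (G) is listed later → (G).
(E), (D), (B) and (A) are all available; (E) is listed later → (E).
Ready: (D), (B) and (A). (D) is listed later → (D).
(I) now also ready, so the ready set is {(I), (B), (A)}; (I) is listed later → (I).
(H) and (F) now also ready, so the ready set is {(H), (F), (B), (A)}; (H) is listed later → (H).
Ready: (F), (B) and (A). (F) is listed later → (F).
Now (B) and (A) have their prerequisites met. (B) is listed later, so (B) next.
(A) needed (C), now all done → (A).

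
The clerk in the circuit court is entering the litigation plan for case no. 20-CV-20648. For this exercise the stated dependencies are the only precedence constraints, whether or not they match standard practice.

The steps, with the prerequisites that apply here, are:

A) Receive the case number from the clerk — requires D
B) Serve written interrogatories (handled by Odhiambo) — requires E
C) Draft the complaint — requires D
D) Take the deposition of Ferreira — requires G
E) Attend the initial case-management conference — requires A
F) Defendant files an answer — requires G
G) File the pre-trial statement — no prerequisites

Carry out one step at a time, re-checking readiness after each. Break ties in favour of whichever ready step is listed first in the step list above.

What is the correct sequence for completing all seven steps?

G is the only step with nothing outstanding, so it goes first.
D and F are both available; D is listed earlier → D.
A and C now also ready, so the ready set is {A, C, F}; A is listed earlier → A.
C, E and F are all available; C is listed earlier → C.
Now E and F have their prerequisites met. E is listed earlier, so E next.
B now also ready, so the ready set is {B, F}; B is listed earlier → B.
That leaves F as the only ready step → F.

G, D, A, C, E, B, F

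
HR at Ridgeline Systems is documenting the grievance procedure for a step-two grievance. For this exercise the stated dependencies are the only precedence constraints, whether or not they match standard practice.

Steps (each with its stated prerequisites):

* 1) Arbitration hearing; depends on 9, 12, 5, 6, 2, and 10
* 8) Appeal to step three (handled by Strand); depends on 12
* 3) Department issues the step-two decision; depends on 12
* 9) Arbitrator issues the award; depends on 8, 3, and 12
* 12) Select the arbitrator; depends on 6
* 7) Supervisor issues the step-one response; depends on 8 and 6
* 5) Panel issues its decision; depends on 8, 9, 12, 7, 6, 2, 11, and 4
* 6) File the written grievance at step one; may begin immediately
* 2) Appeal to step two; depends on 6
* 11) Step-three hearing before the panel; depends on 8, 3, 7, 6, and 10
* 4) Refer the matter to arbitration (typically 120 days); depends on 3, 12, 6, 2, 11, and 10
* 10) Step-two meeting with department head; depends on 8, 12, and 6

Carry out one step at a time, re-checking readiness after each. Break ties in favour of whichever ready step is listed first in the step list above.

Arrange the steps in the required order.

6 12 8 3 9 7 2 10 11 4 5 1

Only 6 has no prerequisites, so it is first.
Now 12 and 2 have their prerequisites met. 12 is listed earlier, so 12 next.
8, 3 and 2 are all available; 8 is listed earlier → 8.
7 and 10 now also ready, so the ready set is {3, 7, 2, 10}; 3 is listed earlier → 3.
Now 9, 7, 2 and 10 have their prerequisites met. 9 is listed earlier, so 9 next.
Now 7, 2 and 10 have their prerequisites met. 7 is listed earlier, so 7 next.
Ready: 2 and 10. 2 is listed earlier → 2.
10 needed 8, 12 and 6, now all done → 10.
11 is the only step now ready → 11.
4 is the only step now ready → 4.
Next only 5 has its prerequisites met → 5.
1 needed 9, 12, 5, 6, 2 and 10, now all done → 1.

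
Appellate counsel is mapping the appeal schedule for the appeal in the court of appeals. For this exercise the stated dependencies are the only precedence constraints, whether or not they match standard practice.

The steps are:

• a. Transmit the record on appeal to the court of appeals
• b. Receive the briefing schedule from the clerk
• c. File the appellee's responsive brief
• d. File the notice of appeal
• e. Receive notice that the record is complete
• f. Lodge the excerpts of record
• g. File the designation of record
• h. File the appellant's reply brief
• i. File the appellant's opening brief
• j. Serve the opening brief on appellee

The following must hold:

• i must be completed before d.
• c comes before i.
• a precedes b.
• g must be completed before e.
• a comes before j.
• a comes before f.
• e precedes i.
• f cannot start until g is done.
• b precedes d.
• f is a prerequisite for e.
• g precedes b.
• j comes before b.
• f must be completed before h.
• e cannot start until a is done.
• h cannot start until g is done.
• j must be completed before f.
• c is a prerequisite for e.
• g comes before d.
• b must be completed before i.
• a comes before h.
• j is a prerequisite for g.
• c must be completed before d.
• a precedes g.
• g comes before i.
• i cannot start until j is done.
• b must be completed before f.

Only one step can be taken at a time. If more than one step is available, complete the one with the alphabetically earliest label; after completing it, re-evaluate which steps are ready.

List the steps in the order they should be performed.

Nothing is required for a and c. a has the earlier label → a first.
c and j are both available; c has the earlier label → c.
j needed a, now all done → j.
That leaves g as the only ready step → g.
b needed a, g and j, now all done → b.
f needed a, b, g and j, now all done → f.
e and h are both available; e has the earlier label → e.
Ready: h and i. h has the earlier label → h.
i needed b, c, e, g and j, now all done → i.
d is the only step now ready → d.

a, c, j, g, b, f, e, h, i, d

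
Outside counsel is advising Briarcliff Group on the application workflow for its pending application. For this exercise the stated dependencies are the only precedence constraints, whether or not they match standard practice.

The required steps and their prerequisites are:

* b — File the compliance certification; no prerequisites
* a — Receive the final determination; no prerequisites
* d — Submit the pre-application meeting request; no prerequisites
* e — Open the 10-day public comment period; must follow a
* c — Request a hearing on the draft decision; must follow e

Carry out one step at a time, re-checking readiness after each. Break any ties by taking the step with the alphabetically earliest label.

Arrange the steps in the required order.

a → b → d → e → c

a, b and d have no prerequisites; a has the earlier label, so a is first.
Now b, d and e have their prerequisites met. b has the earlier label, so b next.
Now d and e have their prerequisites met. d has the earlier label, so d next.
That leaves e as the only ready step → e.
Next only c has its prerequisites met → c.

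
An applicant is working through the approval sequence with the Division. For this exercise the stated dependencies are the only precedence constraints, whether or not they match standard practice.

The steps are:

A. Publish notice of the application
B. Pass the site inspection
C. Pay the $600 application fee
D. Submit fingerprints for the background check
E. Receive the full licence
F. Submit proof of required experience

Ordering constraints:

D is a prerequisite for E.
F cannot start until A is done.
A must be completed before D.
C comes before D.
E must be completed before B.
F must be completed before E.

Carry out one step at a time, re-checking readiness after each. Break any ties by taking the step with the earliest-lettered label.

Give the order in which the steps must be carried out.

A and C have no prerequisites; A has the earlier label, so A is first.
F now also ready, so the ready set is {C, F}; C has the earlier label → C.
Ready: D and F. D has the earlier label → D.
F needed A, now all done → F.
E is the only step now ready → E.
B needed E, now all done → B.

A → C → D → F → E → B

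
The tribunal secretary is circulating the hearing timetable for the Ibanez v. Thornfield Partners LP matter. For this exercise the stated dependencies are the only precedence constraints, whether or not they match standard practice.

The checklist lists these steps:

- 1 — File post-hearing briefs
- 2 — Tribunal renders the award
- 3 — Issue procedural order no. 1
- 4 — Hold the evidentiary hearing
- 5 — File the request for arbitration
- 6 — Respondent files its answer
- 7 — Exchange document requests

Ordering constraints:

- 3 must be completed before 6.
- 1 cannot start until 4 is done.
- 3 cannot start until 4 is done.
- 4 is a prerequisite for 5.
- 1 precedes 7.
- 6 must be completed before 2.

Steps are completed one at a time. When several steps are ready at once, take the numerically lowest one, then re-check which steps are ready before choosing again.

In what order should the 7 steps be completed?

Only 4 has no prerequisites, so it is first.
1, 3 and 5 are all available; 1 has the earlier label → 1.
3, 5 and 7 are all available; 3 has the earlier label → 3.
5, 6 and 7 are all available; 5 has the earlier label → 5.
6 and 7 are both available; 6 has the earlier label → 6.
Ready: 2 and 7. 2 has the earlier label → 2.
7 is the only step now ready → 7.

4, 1, 3, 5, 6, 2, 7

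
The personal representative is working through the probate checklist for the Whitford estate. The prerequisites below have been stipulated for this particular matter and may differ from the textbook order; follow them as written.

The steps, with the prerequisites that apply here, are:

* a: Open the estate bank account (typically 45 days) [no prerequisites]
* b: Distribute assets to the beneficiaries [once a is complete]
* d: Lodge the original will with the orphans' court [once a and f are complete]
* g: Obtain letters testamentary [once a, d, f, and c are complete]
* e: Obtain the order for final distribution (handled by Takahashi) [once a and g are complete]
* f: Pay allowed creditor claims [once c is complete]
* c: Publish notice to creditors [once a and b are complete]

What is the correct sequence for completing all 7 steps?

a is the only step with nothing outstanding, so it goes first.
b is the only step now ready → b.
c needed a and b, now all done → c.
Next only f has its prerequisites met → f.
That leaves d as the only ready step → d.
g needed a, d, f and c, now all done → g.
e needed a and g, now all done → e.

a, b, c, f, d, g, e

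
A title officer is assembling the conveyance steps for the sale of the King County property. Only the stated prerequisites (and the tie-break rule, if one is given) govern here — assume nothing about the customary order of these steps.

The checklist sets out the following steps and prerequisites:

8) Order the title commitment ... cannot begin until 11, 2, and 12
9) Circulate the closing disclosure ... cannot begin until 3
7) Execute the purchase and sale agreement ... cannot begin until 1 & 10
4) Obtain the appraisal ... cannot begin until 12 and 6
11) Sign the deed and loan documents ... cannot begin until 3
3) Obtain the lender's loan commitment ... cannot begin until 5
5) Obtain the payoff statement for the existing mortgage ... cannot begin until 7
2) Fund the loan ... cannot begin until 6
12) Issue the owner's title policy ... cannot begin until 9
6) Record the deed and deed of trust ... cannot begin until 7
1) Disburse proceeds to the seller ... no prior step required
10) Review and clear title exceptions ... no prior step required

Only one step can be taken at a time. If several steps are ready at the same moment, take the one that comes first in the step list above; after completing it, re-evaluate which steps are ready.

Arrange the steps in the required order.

1, 10, 7, 5, 3, 9, 11, 12, 6, 4, 2, 8

1 and 10 have no prerequisites; 1 is listed earlier, so 1 is first.
10 is the only step now ready → 10.
7 is the only step now ready → 7.
Now 5 and 6 have their prerequisites met. 5 is listed earlier, so 5 next.
Now 3 and 6 have their prerequisites met. 3 is listed earlier, so 3 next.
9 and 11 now also ready, so the ready set is {9, 11, 6}; 9 is listed earlier → 9.
Now 11, 12 and 6 have their prerequisites met. 11 is listed earlier, so 11 next.
12 and 6 are both available; 12 is listed earlier → 12.
That leaves 6 as the only ready step → 6.
Ready: 4 and 2. 4 is listed earlier → 4.
That leaves 2 as the only ready step → 2.
8 needed 11, 2 and 12, now all done → 8.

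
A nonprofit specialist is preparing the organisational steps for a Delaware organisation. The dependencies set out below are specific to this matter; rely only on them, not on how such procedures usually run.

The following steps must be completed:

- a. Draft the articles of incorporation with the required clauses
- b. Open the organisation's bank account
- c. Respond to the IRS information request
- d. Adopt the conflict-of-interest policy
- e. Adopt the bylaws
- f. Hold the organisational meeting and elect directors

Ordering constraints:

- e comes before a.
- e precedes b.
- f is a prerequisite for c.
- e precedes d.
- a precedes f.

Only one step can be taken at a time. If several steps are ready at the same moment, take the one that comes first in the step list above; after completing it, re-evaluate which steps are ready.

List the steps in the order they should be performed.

e has no prerequisites → e first.
Ready: a, b and d. a is listed earlier → a.
f now also ready, so the ready set is {b, d, f}; b is listed earlier → b.
Ready: d and f. d is listed earlier → d.
Next only f has its prerequisites met → f.
c needed f, now all done → c.

e a b d f c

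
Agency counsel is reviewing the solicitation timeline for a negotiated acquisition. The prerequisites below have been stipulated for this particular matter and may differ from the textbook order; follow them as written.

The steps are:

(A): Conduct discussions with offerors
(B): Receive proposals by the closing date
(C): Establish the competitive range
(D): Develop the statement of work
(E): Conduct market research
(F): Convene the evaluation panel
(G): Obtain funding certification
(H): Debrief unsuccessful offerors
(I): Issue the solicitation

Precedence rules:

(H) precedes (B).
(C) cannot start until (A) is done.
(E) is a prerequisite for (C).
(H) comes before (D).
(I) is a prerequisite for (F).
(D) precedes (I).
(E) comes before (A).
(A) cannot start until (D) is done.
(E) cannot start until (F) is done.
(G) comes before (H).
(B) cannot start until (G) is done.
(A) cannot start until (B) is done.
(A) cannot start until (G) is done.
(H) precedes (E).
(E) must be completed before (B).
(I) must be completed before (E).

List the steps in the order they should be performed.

Only (G) has no prerequisites, so it is first.
(H) needed (G), now all done → (H).
Next only (D) has its prerequisites met → (D).
(I) needed (D), now all done → (I).
(F) needed (I), now all done → (F).
That leaves (E) as the only ready step → (E).
That leaves (B) as the only ready step → (B).
That leaves (A) as the only ready step → (A).
Next only (C) has its prerequisites met → (C).

(G) → (H) → (D) → (I) → (F) → (E) → (B) → (A) → (C)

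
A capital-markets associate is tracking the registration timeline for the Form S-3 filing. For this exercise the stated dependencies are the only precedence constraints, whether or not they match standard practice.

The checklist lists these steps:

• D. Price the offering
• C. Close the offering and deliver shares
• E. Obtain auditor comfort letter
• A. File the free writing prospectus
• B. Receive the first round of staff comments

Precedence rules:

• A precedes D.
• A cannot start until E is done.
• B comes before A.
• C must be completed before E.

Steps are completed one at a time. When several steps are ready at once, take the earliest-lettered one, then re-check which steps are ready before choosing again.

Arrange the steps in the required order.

B and C have no prerequisites; B has the earlier label, so B is first.
That leaves C as the only ready step → C.
E is the only step now ready → E.
A needed B and E, now all done → A.
Next only D has its prerequisites met → D.

B → C → E → A → D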